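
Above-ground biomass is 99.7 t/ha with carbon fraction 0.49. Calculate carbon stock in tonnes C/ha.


Formula: Carbon Stock = Biomass * Carbon Fraction
C = 99.7 t/ha * 0.49
C = 48.9 t C/ha

48.9


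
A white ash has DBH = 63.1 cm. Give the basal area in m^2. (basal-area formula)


Formula: BA = pi * (DBH/2)^2 / 10000  (cm^2 to m^2)
Radius = DBH/2 = 63.1/2 = 31.55 cm
BA = pi * 31.55^2 / 10000
   = 3127.1492 cm^2 / 10000
   = 0.3127 m^2

0.3127


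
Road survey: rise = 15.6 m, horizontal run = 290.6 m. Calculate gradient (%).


Formula: Gradient = rise / run * 100
Gradient = 15.6 / 290.6 * 100 = 5.4%

5.4


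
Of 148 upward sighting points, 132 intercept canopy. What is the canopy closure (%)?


Formula: Canopy closure = covered points / total points * 100
Closure = 132 / 148 * 100
Closure = 0.8919 * 100 = 89.2%

89.2


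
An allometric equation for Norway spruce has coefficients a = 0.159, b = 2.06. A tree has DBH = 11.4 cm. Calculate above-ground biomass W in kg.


Formula: W = a * DBH^b  (allometric power law)
DBH^b = 11.4^2.06 = 150.3917
W = 0.159 * 150.3917 = 23.9 kg

23.9


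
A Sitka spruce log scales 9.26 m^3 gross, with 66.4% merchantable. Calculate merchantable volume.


Formula: MV = V_total * (merchantable_pct / 100)
Merchantable fraction = 66.4% / 100 = 0.664
MV = 9.26 m^3 * 0.664 = 6.149 m^3

6.149


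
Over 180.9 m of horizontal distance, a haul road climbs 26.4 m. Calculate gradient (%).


Formula: Gradient = rise / run * 100
Gradient = 26.4 / 180.9 * 100 = 14.6%

14.6


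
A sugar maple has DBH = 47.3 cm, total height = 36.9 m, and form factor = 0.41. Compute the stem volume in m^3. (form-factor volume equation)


Formula: V = pi * (DBH/200)^2 * H * ff
Radius = DBH/200 = 47.3/200 = 0.2365 m
Radius^2 = 0.2365^2 = 0.05593225 m^2
V = pi * 0.05593225 * 36.9 * 0.41
V = 2.658 m^3

2.658


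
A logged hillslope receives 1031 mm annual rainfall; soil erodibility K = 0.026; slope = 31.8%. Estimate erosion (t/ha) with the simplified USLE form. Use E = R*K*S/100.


Formula: E = R * K * S / 100  (simplified USLE)
R * K = 1031 * 0.026 = 26.806
E = 26.806 * 31.8 / 100 = 8.52 t/ha

8.52


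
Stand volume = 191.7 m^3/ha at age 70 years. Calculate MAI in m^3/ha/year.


Formula: MAI = Total Volume / Stand Age
MAI = 191.7 m^3/ha / 70 years
MAI = 2.74 m^3/ha/year

2.74


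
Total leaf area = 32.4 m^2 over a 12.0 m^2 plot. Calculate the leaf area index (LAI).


Formula: LAI = total leaf area / ground area  (dimensionless)
LAI = 32.4 m^2 / 12.0 m^2
LAI = 2.7

2.7


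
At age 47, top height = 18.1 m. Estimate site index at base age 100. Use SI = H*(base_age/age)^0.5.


Formula: SI = H_dom * (base_age / age)^0.5
Age ratio = 100 / 47 = 2.12766
sqrt(age_ratio) = 1.45865
SI = 18.1 * 1.45865 = 26.4 m

26.4


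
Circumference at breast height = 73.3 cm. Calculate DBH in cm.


Formula: DBH = C / pi
DBH = 73.3 / pi
pi = 3.14159...
DBH = 23.3 cm

23.3


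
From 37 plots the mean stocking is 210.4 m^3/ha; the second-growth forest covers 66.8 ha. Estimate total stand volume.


Formula: Total Volume = Mean Volume per ha * Total Area
Total Volume = 210.4 m^3/ha * 66.8 ha
Total Volume = 14055 m^3

14055


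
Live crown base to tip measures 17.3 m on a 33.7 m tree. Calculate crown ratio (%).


Formula: Crown Ratio = (Crown Length / Total Height) * 100
CR = (17.3 m / 33.7 m) * 100
CR = 0.5134 * 100 = 51.3%

51.3


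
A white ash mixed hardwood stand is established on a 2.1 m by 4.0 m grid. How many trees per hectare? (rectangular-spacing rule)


Formula: TPH = 10000 m^2/ha / (spacing_x * spacing_y)
Area per tree = 2.1 m * 4.0 m = 8.4 m^2
TPH = 10000 / 8.4 = 1190 trees/ha

1190


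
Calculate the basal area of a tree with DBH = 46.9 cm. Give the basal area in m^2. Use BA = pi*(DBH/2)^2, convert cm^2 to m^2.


Formula: BA = pi * (DBH/2)^2 / 10000  (cm^2 to m^2)
Radius = DBH/2 = 46.9/2 = 23.45 cm
BA = pi * 23.45^2 / 10000
   = 1727.5697 cm^2 / 10000
   = 0.1728 m^2

0.1728


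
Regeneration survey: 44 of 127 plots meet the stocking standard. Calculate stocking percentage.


Formula: Stocking % = stocked plots / total plots * 100
Stocking = 44 / 127 * 100
Stocking = 0.3465 * 100 = 34.6%

34.6


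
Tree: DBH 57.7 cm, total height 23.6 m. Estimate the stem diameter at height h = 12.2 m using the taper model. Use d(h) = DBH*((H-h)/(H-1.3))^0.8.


Taper: d(h) = DBH * ((H - h) / (H - 1.3))^0.8
Numerator = H - h = 23.6 - 12.2 = 11.4 m
Denominator = H - 1.3 = 23.6 - 1.3 = 22.3 m
Ratio = 11.4 / 22.3 = 0.51121
d = 57.7 * 0.51121^0.8 = 33.7 cm

33.7


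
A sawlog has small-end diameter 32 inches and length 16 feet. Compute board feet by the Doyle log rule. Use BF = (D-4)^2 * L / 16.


Doyle: BF = (D - 4)^2 * L / 16
Adjusted diameter = 32 - 4 = 28 in
(D-4)^2 = 28^2 = 784
BF = 784 * 16 / 16 = 784 BF

784


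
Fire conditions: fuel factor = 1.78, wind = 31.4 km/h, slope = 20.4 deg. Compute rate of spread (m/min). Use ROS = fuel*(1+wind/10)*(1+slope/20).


Formula: ROS = fuel * (1 + wind/10) * (1 + slope/20)
Wind factor = 1 + 31.4/10 = 4.14
Slope factor = 1 + 20.4/20 = 2.02
ROS = 1.78 * 4.14 * 2.02 = 14.89 m/min

14.89


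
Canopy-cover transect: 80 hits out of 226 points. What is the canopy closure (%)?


Formula: Canopy closure = covered points / total points * 100
Closure = 80 / 226 * 100
Closure = 0.354 * 100 = 35.4%

35.4


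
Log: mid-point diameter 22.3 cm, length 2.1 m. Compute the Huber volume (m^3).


Huber: V = Am * L,  Am = pi*(Dm/200)^2
Am = pi*(22.3/200)^2 = 0.039057 m^2
V = 0.039057*2.1 = 0.082 m^3

0.082


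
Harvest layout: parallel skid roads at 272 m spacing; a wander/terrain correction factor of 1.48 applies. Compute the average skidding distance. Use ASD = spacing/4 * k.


Formula: ASD = (spacing / 4) * correction
Uncorrected distance = spacing / 4 = 272 / 4 = 68 m
ASD = 68 * 1.48 = 101 m

101


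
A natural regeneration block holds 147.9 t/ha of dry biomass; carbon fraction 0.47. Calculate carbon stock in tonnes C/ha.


Formula: Carbon Stock = Biomass * Carbon Fraction
C = 147.9 t/ha * 0.47
C = 69.5 t C/ha

69.5


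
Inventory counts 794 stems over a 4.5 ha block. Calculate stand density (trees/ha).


Formula: Stand Density = N_trees / Area_ha
Density = 794 trees / 4.5 ha
Density = 176 trees/ha

176


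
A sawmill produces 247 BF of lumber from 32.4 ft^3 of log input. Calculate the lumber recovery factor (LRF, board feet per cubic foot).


Formula: LRF = Lumber Output (BF) / Log Input (ft^3)
LRF = 247 BF / 32.4 ft^3
LRF = 7.62 BF/ft^3

7.62


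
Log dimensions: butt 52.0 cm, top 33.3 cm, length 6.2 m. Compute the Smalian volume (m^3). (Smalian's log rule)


Smalian: V = (A1 + A2)/2 * L,  A = pi*(D/200)^2
A1 = pi*(52.0/200)^2 = 0.212372 m^2
A2 = pi*(33.3/200)^2 = 0.087092 m^2
V = (0.212372+0.087092)/2*6.2 = 0.9283 m^3

0.9283


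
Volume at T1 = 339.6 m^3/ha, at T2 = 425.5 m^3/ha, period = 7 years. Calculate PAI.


Formula: PAI = (V_T2 - V_T1) / (T2 - T1)
Volume increment = 425.5 - 339.6 = 85.9 m^3/ha
PAI = 85.9 / 7 = 12.27 m^3/ha/year

12.27


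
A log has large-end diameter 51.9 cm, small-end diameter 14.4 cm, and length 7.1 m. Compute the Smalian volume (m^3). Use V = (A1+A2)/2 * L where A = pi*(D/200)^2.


Smalian: V = (A1 + A2)/2 * L,  A = pi*(D/200)^2
A1 = pi*(51.9/200)^2 = 0.211556 m^2
A2 = pi*(14.4/200)^2 = 0.016286 m^2
V = (0.211556+0.016286)/2*7.1 = 0.8088 m^3

0.8088


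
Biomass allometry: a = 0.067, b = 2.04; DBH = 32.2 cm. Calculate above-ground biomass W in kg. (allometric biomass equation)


Formula: W = a * DBH^b  (allometric power law)
DBH^b = 32.2^2.04 = 1191.3133
W = 0.067 * 1191.3133 = 79.8 kg

79.8


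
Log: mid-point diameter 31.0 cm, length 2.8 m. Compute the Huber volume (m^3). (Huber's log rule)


Huber: V = Am * L,  Am = pi*(Dm/200)^2
Am = pi*(31.0/200)^2 = 0.075477 m^2
V = 0.075477*2.8 = 0.2113 m^3

0.2113


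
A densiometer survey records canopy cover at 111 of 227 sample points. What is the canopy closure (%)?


Formula: Canopy closure = covered points / total points * 100
Closure = 111 / 227 * 100
Closure = 0.489 * 100 = 48.9%

48.9


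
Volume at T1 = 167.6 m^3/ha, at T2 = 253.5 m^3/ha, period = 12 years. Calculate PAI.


Formula: PAI = (V_T2 - V_T1) / (T2 - T1)
Volume increment = 253.5 - 167.6 = 85.9 m^3/ha
PAI = 85.9 / 12 = 7.16 m^3/ha/year

7.16


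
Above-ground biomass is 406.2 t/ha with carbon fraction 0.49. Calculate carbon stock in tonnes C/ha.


Formula: Carbon Stock = Biomass * Carbon Fraction
C = 406.2 t/ha * 0.49
C = 199.0 t C/ha

199.0


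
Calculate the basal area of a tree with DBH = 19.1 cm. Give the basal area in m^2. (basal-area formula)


Formula: BA = pi * (DBH/2)^2 / 10000  (cm^2 to m^2)
Radius = DBH/2 = 19.1/2 = 9.55 cm
BA = pi * 9.55^2 / 10000
   = 286.5211 cm^2 / 10000
   = 0.0287 m^2

0.0287


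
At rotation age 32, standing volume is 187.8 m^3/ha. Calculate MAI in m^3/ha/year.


Formula: MAI = Total Volume / Stand Age
MAI = 187.8 m^3/ha / 32 years
MAI = 5.87 m^3/ha/year

5.87


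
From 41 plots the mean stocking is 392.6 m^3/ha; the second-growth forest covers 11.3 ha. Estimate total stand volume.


Formula: Total Volume = Mean Volume per ha * Total Area
Total Volume = 392.6 m^3/ha * 11.3 ha
Total Volume = 4436 m^3

4436


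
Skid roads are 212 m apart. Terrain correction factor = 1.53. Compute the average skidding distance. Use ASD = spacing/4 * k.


Formula: ASD = (spacing / 4) * correction
Uncorrected distance = spacing / 4 = 212 / 4 = 53 m
ASD = 53 * 1.53 = 81 m

81


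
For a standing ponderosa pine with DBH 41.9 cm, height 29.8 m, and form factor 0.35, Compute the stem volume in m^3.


Formula: V = pi * (DBH/200)^2 * H * ff
Radius = DBH/200 = 41.9/200 = 0.2095 m
Radius^2 = 0.2095^2 = 0.04389025 m^2
V = pi * 0.04389025 * 29.8 * 0.35
V = 1.438 m^3

1.438


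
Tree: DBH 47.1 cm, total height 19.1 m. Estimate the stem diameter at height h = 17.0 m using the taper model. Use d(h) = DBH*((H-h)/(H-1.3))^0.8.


Taper: d(h) = DBH * ((H - h) / (H - 1.3))^0.8
Numerator = H - h = 19.1 - 17.0 = 2.1 m
Denominator = H - 1.3 = 19.1 - 1.3 = 17.8 m
Ratio = 2.1 / 17.8 = 0.11798
d = 47.1 * 0.11798^0.8 = 8.5 cm

8.5


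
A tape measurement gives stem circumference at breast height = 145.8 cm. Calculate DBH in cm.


Formula: DBH = C / pi
DBH = 145.8 / pi
pi = 3.14159...
DBH = 46.4 cm

46.4


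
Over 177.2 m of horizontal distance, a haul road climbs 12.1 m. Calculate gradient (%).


Formula: Gradient = rise / run * 100
Gradient = 12.1 / 177.2 * 100 = 6.8%

6.8


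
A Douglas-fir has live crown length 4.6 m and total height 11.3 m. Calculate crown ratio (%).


Formula: Crown Ratio = (Crown Length / Total Height) * 100
CR = (4.6 m / 11.3 m) * 100
CR = 0.4071 * 100 = 40.7%

40.7


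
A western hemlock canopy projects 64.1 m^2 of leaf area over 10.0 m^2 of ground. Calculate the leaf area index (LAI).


Formula: LAI = total leaf area / ground area  (dimensionless)
LAI = 64.1 m^2 / 10.0 m^2
LAI = 6.41

6.41


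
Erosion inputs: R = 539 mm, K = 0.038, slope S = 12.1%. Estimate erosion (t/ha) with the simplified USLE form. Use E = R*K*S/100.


Formula: E = R * K * S / 100  (simplified USLE)
R * K = 539 * 0.038 = 20.482
E = 20.482 * 12.1 / 100 = 2.48 t/ha

2.48


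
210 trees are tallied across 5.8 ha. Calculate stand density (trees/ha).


Formula: Stand Density = N_trees / Area_ha
Density = 210 trees / 5.8 ha
Density = 36 trees/ha

36


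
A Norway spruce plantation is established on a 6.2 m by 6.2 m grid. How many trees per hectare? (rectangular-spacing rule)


Formula: TPH = 10000 m^2/ha / (spacing_x * spacing_y)
Area per tree = 6.2 m * 6.2 m = 38.44 m^2
TPH = 10000 / 38.44 = 260 trees/ha

260


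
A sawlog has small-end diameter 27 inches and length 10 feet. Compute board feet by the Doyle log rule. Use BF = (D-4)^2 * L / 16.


Doyle: BF = (D - 4)^2 * L / 16
Adjusted diameter = 27 - 4 = 23 in
(D-4)^2 = 23^2 = 529
BF = 529 * 10 / 16 = 331 BF

331


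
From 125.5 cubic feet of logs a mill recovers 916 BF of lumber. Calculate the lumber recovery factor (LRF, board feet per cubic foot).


Formula: LRF = Lumber Output (BF) / Log Input (ft^3)
LRF = 916 BF / 125.5 ft^3
LRF = 7.3 BF/ft^3

7.3


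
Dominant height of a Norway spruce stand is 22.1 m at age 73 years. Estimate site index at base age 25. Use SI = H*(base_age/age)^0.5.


Formula: SI = H_dom * (base_age / age)^0.5
Age ratio = 25 / 73 = 0.34247
sqrt(age_ratio) = 0.58521
SI = 22.1 * 0.58521 = 12.9 m

12.9


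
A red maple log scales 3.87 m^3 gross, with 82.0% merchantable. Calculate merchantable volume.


Formula: MV = V_total * (merchantable_pct / 100)
Merchantable fraction = 82.0% / 100 = 0.82
MV = 3.87 m^3 * 0.82 = 3.173 m^3

3.173


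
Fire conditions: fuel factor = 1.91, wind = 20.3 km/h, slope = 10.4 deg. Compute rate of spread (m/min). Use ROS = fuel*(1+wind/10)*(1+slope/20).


Formula: ROS = fuel * (1 + wind/10) * (1 + slope/20)
Wind factor = 1 + 20.3/10 = 3.03
Slope factor = 1 + 10.4/20 = 1.52
ROS = 1.91 * 3.03 * 1.52 = 8.8 m/min

8.8


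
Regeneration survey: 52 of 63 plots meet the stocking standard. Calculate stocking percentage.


Formula: Stocking % = stocked plots / total plots * 100
Stocking = 52 / 63 * 100
Stocking = 0.8254 * 100 = 82.5%

82.5


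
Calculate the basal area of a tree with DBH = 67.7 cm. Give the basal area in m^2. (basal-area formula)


Formula: BA = pi * (DBH/2)^2 / 10000  (cm^2 to m^2)
Radius = DBH/2 = 67.7/2 = 33.85 cm
BA = pi * 33.85^2 / 10000
   = 3599.7075 cm^2 / 10000
   = 0.36 m^2

0.36


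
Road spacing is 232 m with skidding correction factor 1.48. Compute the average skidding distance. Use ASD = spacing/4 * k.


Formula: ASD = (spacing / 4) * correction
Uncorrected distance = spacing / 4 = 232 / 4 = 58 m
ASD = 58 * 1.48 = 86 m

86


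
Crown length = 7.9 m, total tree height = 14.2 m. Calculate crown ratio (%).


Formula: Crown Ratio = (Crown Length / Total Height) * 100
CR = (7.9 m / 14.2 m) * 100
CR = 0.5563 * 100 = 55.6%

55.6


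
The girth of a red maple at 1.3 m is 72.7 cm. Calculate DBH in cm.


Formula: DBH = C / pi
DBH = 72.7 / pi
pi = 3.14159...
DBH = 23.1 cm

23.1


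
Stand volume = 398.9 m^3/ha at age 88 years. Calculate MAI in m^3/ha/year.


Formula: MAI = Total Volume / Stand Age
MAI = 398.9 m^3/ha / 88 years
MAI = 4.53 m^3/ha/year

4.53


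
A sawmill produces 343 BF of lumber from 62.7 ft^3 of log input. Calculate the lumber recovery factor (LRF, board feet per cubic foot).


Formula: LRF = Lumber Output (BF) / Log Input (ft^3)
LRF = 343 BF / 62.7 ft^3
LRF = 5.47 BF/ft^3

5.47


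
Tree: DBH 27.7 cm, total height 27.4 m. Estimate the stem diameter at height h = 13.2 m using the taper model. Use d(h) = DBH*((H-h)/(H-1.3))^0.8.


Taper: d(h) = DBH * ((H - h) / (H - 1.3))^0.8
Numerator = H - h = 27.4 - 13.2 = 14.2 m
Denominator = H - 1.3 = 27.4 - 1.3 = 26.1 m
Ratio = 14.2 / 26.1 = 0.54406
d = 27.7 * 0.54406^0.8 = 17.0 cm

17.0


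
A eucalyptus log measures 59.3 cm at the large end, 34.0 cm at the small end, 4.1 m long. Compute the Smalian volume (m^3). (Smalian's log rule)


Smalian: V = (A1 + A2)/2 * L,  A = pi*(D/200)^2
A1 = pi*(59.3/200)^2 = 0.276184 m^2
A2 = pi*(34.0/200)^2 = 0.090792 m^2
V = (0.276184+0.090792)/2*4.1 = 0.7523 m^3

0.7523


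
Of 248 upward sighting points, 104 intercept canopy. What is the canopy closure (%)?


Formula: Canopy closure = covered points / total points * 100
Closure = 104 / 248 * 100
Closure = 0.4194 * 100 = 41.9%

41.9


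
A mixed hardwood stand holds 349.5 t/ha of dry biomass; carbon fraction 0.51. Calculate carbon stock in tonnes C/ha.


Formula: Carbon Stock = Biomass * Carbon Fraction
C = 349.5 t/ha * 0.51
C = 178.2 t C/ha

178.2


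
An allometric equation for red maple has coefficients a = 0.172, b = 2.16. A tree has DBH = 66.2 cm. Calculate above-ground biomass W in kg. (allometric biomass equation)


Formula: W = a * DBH^b  (allometric power law)
DBH^b = 66.2^2.16 = 8571.4295
W = 0.172 * 8571.4295 = 1474.3 kg

1474.3


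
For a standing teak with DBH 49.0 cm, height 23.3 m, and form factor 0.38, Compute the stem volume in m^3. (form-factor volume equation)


Formula: V = pi * (DBH/200)^2 * H * ff
Radius = DBH/200 = 49.0/200 = 0.245 m
Radius^2 = 0.245^2 = 0.060025 m^2
V = pi * 0.060025 * 23.3 * 0.38
V = 1.67 m^3

1.67


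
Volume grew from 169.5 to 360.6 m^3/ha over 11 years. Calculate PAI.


Formula: PAI = (V_T2 - V_T1) / (T2 - T1)
Volume increment = 360.6 - 169.5 = 191.1 m^3/ha
PAI = 191.1 / 11 = 17.37 m^3/ha/year

17.37


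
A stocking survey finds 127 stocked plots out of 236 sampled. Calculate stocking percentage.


Formula: Stocking % = stocked plots / total plots * 100
Stocking = 127 / 236 * 100
Stocking = 0.5381 * 100 = 53.8%

53.8


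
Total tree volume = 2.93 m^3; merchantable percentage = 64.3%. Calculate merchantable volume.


Formula: MV = V_total * (merchantable_pct / 100)
Merchantable fraction = 64.3% / 100 = 0.643
MV = 2.93 m^3 * 0.643 = 1.884 m^3

1.884


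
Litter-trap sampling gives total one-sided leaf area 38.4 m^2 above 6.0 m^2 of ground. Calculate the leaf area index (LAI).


Formula: LAI = total leaf area / ground area  (dimensionless)
LAI = 38.4 m^2 / 6.0 m^2
LAI = 6.4

6.4


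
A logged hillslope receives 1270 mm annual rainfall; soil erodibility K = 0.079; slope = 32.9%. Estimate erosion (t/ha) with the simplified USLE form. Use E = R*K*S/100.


Formula: E = R * K * S / 100  (simplified USLE)
R * K = 1270 * 0.079 = 100.33
E = 100.33 * 32.9 / 100 = 33.01 t/ha

33.01


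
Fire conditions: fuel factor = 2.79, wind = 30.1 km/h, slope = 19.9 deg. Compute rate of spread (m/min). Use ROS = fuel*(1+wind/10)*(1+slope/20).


Formula: ROS = fuel * (1 + wind/10) * (1 + slope/20)
Wind factor = 1 + 30.1/10 = 4.01
Slope factor = 1 + 19.9/20 = 1.995
ROS = 2.79 * 4.01 * 1.995 = 22.32 m/min

22.32


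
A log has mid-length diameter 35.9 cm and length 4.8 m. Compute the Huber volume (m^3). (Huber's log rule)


Huber: V = Am * L,  Am = pi*(Dm/200)^2
Am = pi*(35.9/200)^2 = 0.101223 m^2
V = 0.101223*4.8 = 0.4859 m^3

0.4859


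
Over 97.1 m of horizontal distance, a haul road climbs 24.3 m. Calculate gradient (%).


Formula: Gradient = rise / run * 100
Gradient = 24.3 / 97.1 * 100 = 25.0%

25.0


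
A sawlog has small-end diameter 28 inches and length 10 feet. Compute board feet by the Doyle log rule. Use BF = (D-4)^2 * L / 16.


Doyle: BF = (D - 4)^2 * L / 16
Adjusted diameter = 28 - 4 = 24 in
(D-4)^2 = 24^2 = 576
BF = 576 * 10 / 16 = 360 BF

360


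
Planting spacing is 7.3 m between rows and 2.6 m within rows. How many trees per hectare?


Formula: TPH = 10000 m^2/ha / (spacing_x * spacing_y)
Area per tree = 7.3 m * 2.6 m = 18.98 m^2
TPH = 10000 / 18.98 = 527 trees/ha

527


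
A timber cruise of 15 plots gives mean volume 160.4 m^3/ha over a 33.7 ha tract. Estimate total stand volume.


Formula: Total Volume = Mean Volume per ha * Total Area
Total Volume = 160.4 m^3/ha * 33.7 ha
Total Volume = 5405 m^3

5405


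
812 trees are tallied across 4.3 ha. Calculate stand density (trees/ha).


Formula: Stand Density = N_trees / Area_ha
Density = 812 trees / 4.3 ha
Density = 189 trees/ha

189


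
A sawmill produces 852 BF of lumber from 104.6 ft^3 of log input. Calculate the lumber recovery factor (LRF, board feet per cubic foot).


Formula: LRF = Lumber Output (BF) / Log Input (ft^3)
LRF = 852 BF / 104.6 ft^3
LRF = 8.15 BF/ft^3

8.15


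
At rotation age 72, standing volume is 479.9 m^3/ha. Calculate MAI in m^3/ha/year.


Formula: MAI = Total Volume / Stand Age
MAI = 479.9 m^3/ha / 72 years
MAI = 6.67 m^3/ha/year

6.67


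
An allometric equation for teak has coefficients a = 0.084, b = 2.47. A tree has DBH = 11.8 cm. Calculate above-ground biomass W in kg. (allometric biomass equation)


Formula: W = a * DBH^b  (allometric power law)
DBH^b = 11.8^2.47 = 444.1693
W = 0.084 * 444.1693 = 37.3 kg

37.3


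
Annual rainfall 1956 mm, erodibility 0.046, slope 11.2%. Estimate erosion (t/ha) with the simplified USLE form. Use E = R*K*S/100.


Formula: E = R * K * S / 100  (simplified USLE)
R * K = 1956 * 0.046 = 89.976
E = 89.976 * 11.2 / 100 = 10.08 t/ha

10.08


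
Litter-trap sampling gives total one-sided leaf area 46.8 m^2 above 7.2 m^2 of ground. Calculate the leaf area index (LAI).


Formula: LAI = total leaf area / ground area  (dimensionless)
LAI = 46.8 m^2 / 7.2 m^2
LAI = 6.5

6.5


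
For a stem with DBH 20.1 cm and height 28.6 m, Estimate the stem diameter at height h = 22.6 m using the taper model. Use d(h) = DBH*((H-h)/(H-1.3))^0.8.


Taper: d(h) = DBH * ((H - h) / (H - 1.3))^0.8
Numerator = H - h = 28.6 - 22.6 = 6.0 m
Denominator = H - 1.3 = 28.6 - 1.3 = 27.3 m
Ratio = 6.0 / 27.3 = 0.21978
d = 20.1 * 0.21978^0.8 = 6.0 cm

6.0


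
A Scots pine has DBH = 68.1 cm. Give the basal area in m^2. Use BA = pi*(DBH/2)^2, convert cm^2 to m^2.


Formula: BA = pi * (DBH/2)^2 / 10000  (cm^2 to m^2)
Radius = DBH/2 = 68.1/2 = 34.05 cm
BA = pi * 34.05^2 / 10000
   = 3642.3704 cm^2 / 10000
   = 0.3642 m^2

0.3642


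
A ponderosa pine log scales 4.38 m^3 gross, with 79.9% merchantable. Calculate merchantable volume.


Formula: MV = V_total * (merchantable_pct / 100)
Merchantable fraction = 79.9% / 100 = 0.799
MV = 4.38 m^3 * 0.799 = 3.5 m^3

3.5


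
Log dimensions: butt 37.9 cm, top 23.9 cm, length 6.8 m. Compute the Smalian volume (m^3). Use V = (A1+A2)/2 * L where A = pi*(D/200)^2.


Smalian: V = (A1 + A2)/2 * L,  A = pi*(D/200)^2
A1 = pi*(37.9/200)^2 = 0.112815 m^2
A2 = pi*(23.9/200)^2 = 0.044863 m^2
V = (0.112815+0.044863)/2*6.8 = 0.5361 m^3

0.5361


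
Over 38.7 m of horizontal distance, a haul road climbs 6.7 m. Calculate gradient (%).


Formula: Gradient = rise / run * 100
Gradient = 6.7 / 38.7 * 100 = 17.3%

17.3


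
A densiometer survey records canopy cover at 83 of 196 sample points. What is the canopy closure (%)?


Formula: Canopy closure = covered points / total points * 100
Closure = 83 / 196 * 100
Closure = 0.4235 * 100 = 42.3%

42.3


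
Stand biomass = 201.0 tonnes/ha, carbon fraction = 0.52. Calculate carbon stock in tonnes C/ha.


Formula: Carbon Stock = Biomass * Carbon Fraction
C = 201.0 t/ha * 0.52
C = 104.5 t C/ha

104.5


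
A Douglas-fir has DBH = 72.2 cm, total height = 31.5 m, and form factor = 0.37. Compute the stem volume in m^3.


Formula: V = pi * (DBH/200)^2 * H * ff
Radius = DBH/200 = 72.2/200 = 0.361 m
Radius^2 = 0.361^2 = 0.130321 m^2
V = pi * 0.130321 * 31.5 * 0.37
V = 4.772 m^3

4.772


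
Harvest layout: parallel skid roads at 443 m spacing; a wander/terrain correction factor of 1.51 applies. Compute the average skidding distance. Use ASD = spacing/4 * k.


Formula: ASD = (spacing / 4) * correction
Uncorrected distance = spacing / 4 = 443 / 4 = 110.75 m
ASD = 110.75 * 1.51 = 167 m

167


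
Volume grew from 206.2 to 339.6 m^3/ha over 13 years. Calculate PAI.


Formula: PAI = (V_T2 - V_T1) / (T2 - T1)
Volume increment = 339.6 - 206.2 = 133.4 m^3/ha
PAI = 133.4 / 13 = 10.26 m^3/ha/year

10.26


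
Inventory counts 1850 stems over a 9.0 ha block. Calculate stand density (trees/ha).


Formula: Stand Density = N_trees / Area_ha
Density = 1850 trees / 9.0 ha
Density = 206 trees/ha

206


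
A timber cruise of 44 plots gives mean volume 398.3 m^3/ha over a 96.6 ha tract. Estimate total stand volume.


Formula: Total Volume = Mean Volume per ha * Total Area
Total Volume = 398.3 m^3/ha * 96.6 ha
Total Volume = 38476 m^3

38476


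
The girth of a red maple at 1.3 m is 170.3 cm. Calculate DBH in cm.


Formula: DBH = C / pi
DBH = 170.3 / pi
pi = 3.14159...
DBH = 54.2 cm

54.2


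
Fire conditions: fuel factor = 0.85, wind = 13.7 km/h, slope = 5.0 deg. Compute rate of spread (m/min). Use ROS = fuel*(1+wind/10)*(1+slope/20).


Formula: ROS = fuel * (1 + wind/10) * (1 + slope/20)
Wind factor = 1 + 13.7/10 = 2.37
Slope factor = 1 + 5.0/20 = 1.25
ROS = 0.85 * 2.37 * 1.25 = 2.52 m/min

2.52


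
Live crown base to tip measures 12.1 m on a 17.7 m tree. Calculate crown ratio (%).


Formula: Crown Ratio = (Crown Length / Total Height) * 100
CR = (12.1 m / 17.7 m) * 100
CR = 0.6836 * 100 = 68.4%

68.4


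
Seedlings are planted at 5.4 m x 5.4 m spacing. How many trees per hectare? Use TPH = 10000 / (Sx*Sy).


Formula: TPH = 10000 m^2/ha / (spacing_x * spacing_y)
Area per tree = 5.4 m * 5.4 m = 29.16 m^2
TPH = 10000 / 29.16 = 343 trees/ha

343


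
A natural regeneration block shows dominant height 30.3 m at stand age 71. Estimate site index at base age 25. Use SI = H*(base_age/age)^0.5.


Formula: SI = H_dom * (base_age / age)^0.5
Age ratio = 25 / 71 = 0.35211
sqrt(age_ratio) = 0.59339
SI = 30.3 * 0.59339 = 18.0 m

18.0


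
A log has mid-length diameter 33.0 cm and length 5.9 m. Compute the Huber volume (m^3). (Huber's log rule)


Huber: V = Am * L,  Am = pi*(Dm/200)^2
Am = pi*(33.0/200)^2 = 0.08553 m^2
V = 0.08553*5.9 = 0.5046 m^3

0.5046


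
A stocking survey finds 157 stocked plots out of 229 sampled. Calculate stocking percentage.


Formula: Stocking % = stocked plots / total plots * 100
Stocking = 157 / 229 * 100
Stocking = 0.6856 * 100 = 68.6%

68.6


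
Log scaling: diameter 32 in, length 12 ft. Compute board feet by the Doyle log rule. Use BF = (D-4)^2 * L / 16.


Doyle: BF = (D - 4)^2 * L / 16
Adjusted diameter = 32 - 4 = 28 in
(D-4)^2 = 28^2 = 784
BF = 784 * 12 / 16 = 588 BF

588


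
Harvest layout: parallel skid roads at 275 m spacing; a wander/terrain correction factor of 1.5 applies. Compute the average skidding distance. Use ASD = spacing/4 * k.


Formula: ASD = (spacing / 4) * correction
Uncorrected distance = spacing / 4 = 275 / 4 = 68.75 m
ASD = 68.75 * 1.5 = 103 m

103


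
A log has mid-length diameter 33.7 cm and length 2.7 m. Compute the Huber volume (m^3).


Huber: V = Am * L,  Am = pi*(Dm/200)^2
Am = pi*(33.7/200)^2 = 0.089197 m^2
V = 0.089197*2.7 = 0.2408 m^3

0.2408


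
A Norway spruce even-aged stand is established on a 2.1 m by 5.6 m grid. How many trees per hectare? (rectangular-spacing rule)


Formula: TPH = 10000 m^2/ha / (spacing_x * spacing_y)
Area per tree = 2.1 m * 5.6 m = 11.76 m^2
TPH = 10000 / 11.76 = 850 trees/ha

850


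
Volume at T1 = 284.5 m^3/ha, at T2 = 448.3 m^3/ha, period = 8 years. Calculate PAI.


Formula: PAI = (V_T2 - V_T1) / (T2 - T1)
Volume increment = 448.3 - 284.5 = 163.8 m^3/ha
PAI = 163.8 / 8 = 20.48 m^3/ha/year

20.48


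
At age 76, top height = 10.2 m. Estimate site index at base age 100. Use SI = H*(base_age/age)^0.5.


Formula: SI = H_dom * (base_age / age)^0.5
Age ratio = 100 / 76 = 1.31579
sqrt(age_ratio) = 1.14708
SI = 10.2 * 1.14708 = 11.7 m

11.7


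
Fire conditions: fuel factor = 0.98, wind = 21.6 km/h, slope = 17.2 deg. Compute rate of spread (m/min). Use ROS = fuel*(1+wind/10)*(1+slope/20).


Formula: ROS = fuel * (1 + wind/10) * (1 + slope/20)
Wind factor = 1 + 21.6/10 = 3.16
Slope factor = 1 + 17.2/20 = 1.86
ROS = 0.98 * 3.16 * 1.86 = 5.76 m/min

5.76


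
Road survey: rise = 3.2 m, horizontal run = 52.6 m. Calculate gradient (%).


Formula: Gradient = rise / run * 100
Gradient = 3.2 / 52.6 * 100 = 6.1%

6.1


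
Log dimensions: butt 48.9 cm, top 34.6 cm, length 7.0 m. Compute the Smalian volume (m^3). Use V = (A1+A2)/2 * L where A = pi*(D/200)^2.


Smalian: V = (A1 + A2)/2 * L,  A = pi*(D/200)^2
A1 = pi*(48.9/200)^2 = 0.187805 m^2
A2 = pi*(34.6/200)^2 = 0.094025 m^2
V = (0.187805+0.094025)/2*7.0 = 0.9864 m^3

0.9864


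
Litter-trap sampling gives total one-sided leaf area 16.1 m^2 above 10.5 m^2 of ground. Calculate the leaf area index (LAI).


Formula: LAI = total leaf area / ground area  (dimensionless)
LAI = 16.1 m^2 / 10.5 m^2
LAI = 1.53

1.53


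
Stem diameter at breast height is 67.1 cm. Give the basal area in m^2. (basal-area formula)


Formula: BA = pi * (DBH/2)^2 / 10000  (cm^2 to m^2)
Radius = DBH/2 = 67.1/2 = 33.55 cm
BA = pi * 33.55^2 / 10000
   = 3536.1845 cm^2 / 10000
   = 0.3536 m^2

0.3536


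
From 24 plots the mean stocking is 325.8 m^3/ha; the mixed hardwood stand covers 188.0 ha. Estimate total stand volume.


Formula: Total Volume = Mean Volume per ha * Total Area
Total Volume = 325.8 m^3/ha * 188.0 ha
Total Volume = 61250 m^3

61250


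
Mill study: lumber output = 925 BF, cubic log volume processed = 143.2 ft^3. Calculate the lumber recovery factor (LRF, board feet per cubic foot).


Formula: LRF = Lumber Output (BF) / Log Input (ft^3)
LRF = 925 BF / 143.2 ft^3
LRF = 6.46 BF/ft^3

6.46


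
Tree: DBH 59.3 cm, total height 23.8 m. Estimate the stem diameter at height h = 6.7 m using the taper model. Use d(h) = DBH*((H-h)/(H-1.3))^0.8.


Taper: d(h) = DBH * ((H - h) / (H - 1.3))^0.8
Numerator = H - h = 23.8 - 6.7 = 17.1 m
Denominator = H - 1.3 = 23.8 - 1.3 = 22.5 m
Ratio = 17.1 / 22.5 = 0.76
d = 59.3 * 0.76^0.8 = 47.6 cm

47.6


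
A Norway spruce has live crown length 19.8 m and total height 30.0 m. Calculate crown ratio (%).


Formula: Crown Ratio = (Crown Length / Total Height) * 100
CR = (19.8 m / 30.0 m) * 100
CR = 0.66 * 100 = 66.0%

66.0


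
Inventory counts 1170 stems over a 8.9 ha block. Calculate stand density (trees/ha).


Formula: Stand Density = N_trees / Area_ha
Density = 1170 trees / 8.9 ha
Density = 131 trees/ha

131


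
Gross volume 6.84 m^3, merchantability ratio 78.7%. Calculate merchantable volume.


Formula: MV = V_total * (merchantable_pct / 100)
Merchantable fraction = 78.7% / 100 = 0.787
MV = 6.84 m^3 * 0.787 = 5.383 m^3

5.383


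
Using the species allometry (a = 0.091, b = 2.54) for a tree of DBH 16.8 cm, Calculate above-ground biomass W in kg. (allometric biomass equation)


Formula: W = a * DBH^b  (allometric power law)
DBH^b = 16.8^2.54 = 1295.0471
W = 0.091 * 1295.0471 = 117.8 kg

117.8


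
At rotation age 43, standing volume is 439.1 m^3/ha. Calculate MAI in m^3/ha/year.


Formula: MAI = Total Volume / Stand Age
MAI = 439.1 m^3/ha / 43 years
MAI = 10.21 m^3/ha/year

10.21


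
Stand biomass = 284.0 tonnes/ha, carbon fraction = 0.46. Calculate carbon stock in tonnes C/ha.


Formula: Carbon Stock = Biomass * Carbon Fraction
C = 284.0 t/ha * 0.46
C = 130.6 t C/ha

130.6


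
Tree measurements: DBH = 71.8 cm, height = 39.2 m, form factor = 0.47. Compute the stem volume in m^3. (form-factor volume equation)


Formula: V = pi * (DBH/200)^2 * H * ff
Radius = DBH/200 = 71.8/200 = 0.359 m
Radius^2 = 0.359^2 = 0.128881 m^2
V = pi * 0.128881 * 39.2 * 0.47
V = 7.46 m^3

7.46


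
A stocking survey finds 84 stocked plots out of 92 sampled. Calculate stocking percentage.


Formula: Stocking % = stocked plots / total plots * 100
Stocking = 84 / 92 * 100
Stocking = 0.913 * 100 = 91.3%

91.3


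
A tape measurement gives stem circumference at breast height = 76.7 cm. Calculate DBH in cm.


Formula: DBH = C / pi
DBH = 76.7 / pi
pi = 3.14159...
DBH = 24.4 cm

24.4


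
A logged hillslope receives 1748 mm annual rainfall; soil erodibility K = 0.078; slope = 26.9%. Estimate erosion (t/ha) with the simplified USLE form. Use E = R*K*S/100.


Formula: E = R * K * S / 100  (simplified USLE)
R * K = 1748 * 0.078 = 136.344
E = 136.344 * 26.9 / 100 = 36.68 t/ha

36.68


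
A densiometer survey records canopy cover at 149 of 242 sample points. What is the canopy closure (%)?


Formula: Canopy closure = covered points / total points * 100
Closure = 149 / 242 * 100
Closure = 0.6157 * 100 = 61.6%

61.6


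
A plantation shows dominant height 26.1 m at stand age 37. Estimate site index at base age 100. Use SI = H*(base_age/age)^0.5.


Formula: SI = H_dom * (base_age / age)^0.5
Age ratio = 100 / 37 = 2.7027
sqrt(age_ratio) = 1.64399
SI = 26.1 * 1.64399 = 42.9 m

42.9


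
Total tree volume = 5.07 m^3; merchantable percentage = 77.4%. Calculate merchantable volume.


Formula: MV = V_total * (merchantable_pct / 100)
Merchantable fraction = 77.4% / 100 = 0.774
MV = 5.07 m^3 * 0.774 = 3.924 m^3

3.924


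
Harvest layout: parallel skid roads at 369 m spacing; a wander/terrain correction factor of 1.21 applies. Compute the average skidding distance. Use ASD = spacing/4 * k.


Formula: ASD = (spacing / 4) * correction
Uncorrected distance = spacing / 4 = 369 / 4 = 92.25 m
ASD = 92.25 * 1.21 = 112 m

112


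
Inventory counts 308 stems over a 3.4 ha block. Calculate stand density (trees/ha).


Formula: Stand Density = N_trees / Area_ha
Density = 308 trees / 3.4 ha
Density = 91 trees/ha

91


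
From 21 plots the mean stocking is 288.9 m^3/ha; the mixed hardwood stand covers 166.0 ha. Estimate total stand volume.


Formula: Total Volume = Mean Volume per ha * Total Area
Total Volume = 288.9 m^3/ha * 166.0 ha
Total Volume = 47957 m^3

47957


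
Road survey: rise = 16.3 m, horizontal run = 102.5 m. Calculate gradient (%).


Formula: Gradient = rise / run * 100
Gradient = 16.3 / 102.5 * 100 = 15.9%

15.9


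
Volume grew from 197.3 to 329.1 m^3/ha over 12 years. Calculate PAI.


Formula: PAI = (V_T2 - V_T1) / (T2 - T1)
Volume increment = 329.1 - 197.3 = 131.8 m^3/ha
PAI = 131.8 / 12 = 10.98 m^3/ha/year

10.98


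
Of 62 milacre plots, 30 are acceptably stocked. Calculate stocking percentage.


Formula: Stocking % = stocked plots / total plots * 100
Stocking = 30 / 62 * 100
Stocking = 0.4839 * 100 = 48.4%

48.4


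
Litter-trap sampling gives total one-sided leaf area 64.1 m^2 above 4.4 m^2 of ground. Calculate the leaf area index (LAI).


Formula: LAI = total leaf area / ground area  (dimensionless)
LAI = 64.1 m^2 / 4.4 m^2
LAI = 14.57

14.57


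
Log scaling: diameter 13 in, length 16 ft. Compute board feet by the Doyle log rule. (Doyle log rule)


Doyle: BF = (D - 4)^2 * L / 16
Adjusted diameter = 13 - 4 = 9 in
(D-4)^2 = 9^2 = 81
BF = 81 * 16 / 16 = 81 BF

81


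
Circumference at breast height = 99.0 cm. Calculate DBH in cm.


Formula: DBH = C / pi
DBH = 99.0 / pi
pi = 3.14159...
DBH = 31.5 cm

31.5


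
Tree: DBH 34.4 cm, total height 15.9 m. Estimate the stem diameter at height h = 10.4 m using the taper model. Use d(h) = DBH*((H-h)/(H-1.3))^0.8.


Taper: d(h) = DBH * ((H - h) / (H - 1.3))^0.8
Numerator = H - h = 15.9 - 10.4 = 5.5 m
Denominator = H - 1.3 = 15.9 - 1.3 = 14.6 m
Ratio = 5.5 / 14.6 = 0.37671
d = 34.4 * 0.37671^0.8 = 15.8 cm

15.8


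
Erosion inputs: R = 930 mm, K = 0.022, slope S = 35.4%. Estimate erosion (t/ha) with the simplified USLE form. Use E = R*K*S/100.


Formula: E = R * K * S / 100  (simplified USLE)
R * K = 930 * 0.022 = 20.46
E = 20.46 * 35.4 / 100 = 7.24 t/ha

7.24


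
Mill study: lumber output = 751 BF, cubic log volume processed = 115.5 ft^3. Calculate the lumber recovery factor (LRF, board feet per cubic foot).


Formula: LRF = Lumber Output (BF) / Log Input (ft^3)
LRF = 751 BF / 115.5 ft^3
LRF = 6.5 BF/ft^3

6.5


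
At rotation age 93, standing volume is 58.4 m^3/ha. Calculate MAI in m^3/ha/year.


Formula: MAI = Total Volume / Stand Age
MAI = 58.4 m^3/ha / 93 years
MAI = 0.63 m^3/ha/year

0.63


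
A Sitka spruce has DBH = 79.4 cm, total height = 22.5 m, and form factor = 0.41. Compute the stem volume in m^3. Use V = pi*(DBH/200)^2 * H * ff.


Formula: V = pi * (DBH/200)^2 * H * ff
Radius = DBH/200 = 79.4/200 = 0.397 m
Radius^2 = 0.397^2 = 0.157609 m^2
V = pi * 0.157609 * 22.5 * 0.41
V = 4.568 m^3

4.568


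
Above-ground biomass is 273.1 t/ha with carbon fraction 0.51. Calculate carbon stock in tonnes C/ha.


Formula: Carbon Stock = Biomass * Carbon Fraction
C = 273.1 t/ha * 0.51
C = 139.3 t C/ha

139.3


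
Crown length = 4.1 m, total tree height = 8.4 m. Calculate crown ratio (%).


Formula: Crown Ratio = (Crown Length / Total Height) * 100
CR = (4.1 m / 8.4 m) * 100
CR = 0.4881 * 100 = 48.8%

48.8


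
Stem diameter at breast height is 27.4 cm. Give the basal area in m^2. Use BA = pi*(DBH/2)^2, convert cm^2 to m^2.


Formula: BA = pi * (DBH/2)^2 / 10000  (cm^2 to m^2)
Radius = DBH/2 = 27.4/2 = 13.7 cm
BA = pi * 13.7^2 / 10000
   = 589.6455 cm^2 / 10000
   = 0.059 m^2

0.059


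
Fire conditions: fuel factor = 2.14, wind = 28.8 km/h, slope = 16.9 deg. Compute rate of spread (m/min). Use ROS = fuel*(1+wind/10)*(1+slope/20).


Formula: ROS = fuel * (1 + wind/10) * (1 + slope/20)
Wind factor = 1 + 28.8/10 = 3.88
Slope factor = 1 + 16.9/20 = 1.845
ROS = 2.14 * 3.88 * 1.845 = 15.32 m/min

15.32


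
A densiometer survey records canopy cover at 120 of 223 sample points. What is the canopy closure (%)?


Formula: Canopy closure = covered points / total points * 100
Closure = 120 / 223 * 100
Closure = 0.5381 * 100 = 53.8%

53.8


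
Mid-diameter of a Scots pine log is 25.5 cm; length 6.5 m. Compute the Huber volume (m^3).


Huber: V = Am * L,  Am = pi*(Dm/200)^2
Am = pi*(25.5/200)^2 = 0.051071 m^2
V = 0.051071*6.5 = 0.332 m^3

0.332


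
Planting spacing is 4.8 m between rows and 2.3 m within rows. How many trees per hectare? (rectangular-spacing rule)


Formula: TPH = 10000 m^2/ha / (spacing_x * spacing_y)
Area per tree = 4.8 m * 2.3 m = 11.04 m^2
TPH = 10000 / 11.04 = 906 trees/ha

906


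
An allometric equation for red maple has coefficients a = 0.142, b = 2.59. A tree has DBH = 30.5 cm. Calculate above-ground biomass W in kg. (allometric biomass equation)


Formula: W = a * DBH^b  (allometric power law)
DBH^b = 30.5^2.59 = 6987.7375
W = 0.142 * 6987.7375 = 992.3 kg

992.3


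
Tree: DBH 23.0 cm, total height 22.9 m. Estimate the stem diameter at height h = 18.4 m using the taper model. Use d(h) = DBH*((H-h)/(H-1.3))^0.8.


Taper: d(h) = DBH * ((H - h) / (H - 1.3))^0.8
Numerator = H - h = 22.9 - 18.4 = 4.5 m
Denominator = H - 1.3 = 22.9 - 1.3 = 21.6 m
Ratio = 4.5 / 21.6 = 0.20833
d = 23.0 * 0.20833^0.8 = 6.6 cm

6.6


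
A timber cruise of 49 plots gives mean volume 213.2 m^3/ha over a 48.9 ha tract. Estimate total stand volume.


Formula: Total Volume = Mean Volume per ha * Total Area
Total Volume = 213.2 m^3/ha * 48.9 ha
Total Volume = 10425 m^3

10425


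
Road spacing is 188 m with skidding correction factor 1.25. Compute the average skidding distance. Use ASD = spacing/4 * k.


Formula: ASD = (spacing / 4) * correction
Uncorrected distance = spacing / 4 = 188 / 4 = 47 m
ASD = 47 * 1.25 = 59 m

59


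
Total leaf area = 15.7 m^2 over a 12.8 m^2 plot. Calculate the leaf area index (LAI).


Formula: LAI = total leaf area / ground area  (dimensionless)
LAI = 15.7 m^2 / 12.8 m^2
LAI = 1.23

1.23


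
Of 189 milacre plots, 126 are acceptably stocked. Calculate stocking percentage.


Formula: Stocking % = stocked plots / total plots * 100
Stocking = 126 / 189 * 100
Stocking = 0.6667 * 100 = 66.7%

66.7


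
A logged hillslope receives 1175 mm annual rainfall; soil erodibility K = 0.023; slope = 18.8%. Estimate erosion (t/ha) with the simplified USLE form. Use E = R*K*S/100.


Formula: E = R * K * S / 100  (simplified USLE)
R * K = 1175 * 0.023 = 27.025
E = 27.025 * 18.8 / 100 = 5.08 t/ha

5.08


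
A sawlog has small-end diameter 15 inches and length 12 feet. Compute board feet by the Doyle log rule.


Doyle: BF = (D - 4)^2 * L / 16
Adjusted diameter = 15 - 4 = 11 in
(D-4)^2 = 11^2 = 121
BF = 121 * 12 / 16 = 91 BF

91


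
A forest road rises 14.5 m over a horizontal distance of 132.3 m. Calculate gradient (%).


Formula: Gradient = rise / run * 100
Gradient = 14.5 / 132.3 * 100 = 11.0%

11.0


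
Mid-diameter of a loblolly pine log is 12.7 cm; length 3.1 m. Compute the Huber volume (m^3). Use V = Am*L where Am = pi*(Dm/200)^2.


Huber: V = Am * L,  Am = pi*(Dm/200)^2
Am = pi*(12.7/200)^2 = 0.012668 m^2
V = 0.012668*3.1 = 0.0393 m^3

0.0393
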